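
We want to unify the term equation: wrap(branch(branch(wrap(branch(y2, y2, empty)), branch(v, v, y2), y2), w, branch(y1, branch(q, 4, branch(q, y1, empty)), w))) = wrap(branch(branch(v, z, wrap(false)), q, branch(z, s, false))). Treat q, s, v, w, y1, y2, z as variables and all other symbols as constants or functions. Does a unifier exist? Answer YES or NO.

Decompose wrap/1: branch(branch(wrap(branch(y2, y2, empty)), branch(v, v, y2), y2), w, branch(y1, branch(q, 4, branch(q, y1, empty)), w)) = branch(branch(v, z, wrap(false)), q, branch(z, s, false)).
Decompose branch/3: branch(wrap(branch(y2, y2, empty)), branch(v, v, y2), y2) = branch(v, z, wrap(false)),  w = q,  branch(y1, branch(q, 4, branch(q, y1, empty)), w) = branch(z, s, false).
Decompose branch/3: wrap(branch(y2, y2, empty)) = v,  branch(v, v, y2) = z,  y2 = wrap(false).
Bind v := wrap(branch(y2, y2, empty)); substituting into the one remaining equation that mentions v gives: branch(wrap(branch(y2, y2, empty)), wrap(branch(y2, y2, empty)), y2) = z.
Bind z := branch(wrap(branch(y2, y2, empty)), wrap(branch(y2, y2, empty)), y2); substituting into the one remaining equation that mentions z gives: branch(y1, branch(q, 4, branch(q, y1, empty)), w) = branch(branch(wrap(branch(y2, y2, empty)), wrap(branch(y2, y2, empty)), y2), s, false).
Bind y2 := wrap(false); substituting into the one remaining equation that mentions y2 gives: branch(y1, branch(q, 4, branch(q, y1, empty)), w) = branch(branch(wrap(branch(wrap(false), wrap(false), empty)), wrap(branch(wrap(false), wrap(false), empty)), wrap(false)), s, false). Substituting into the earlier bindings gives v := wrap(branch(wrap(false), wrap(false), empty)), z := branch(wrap(branch(wrap(false), wrap(false), empty)), wrap(branch(wrap(false), wrap(false), empty)), wrap(false)).
Bind w := q; substituting into the remaining equation gives: branch(y1, branch(q, 4, branch(q, y1, empty)), q) = branch(branch(wrap(branch(wrap(false), wrap(false), empty)), wrap(branch(wrap(false), wrap(false), empty)), wrap(false)), s, false).
Decompose branch/3: y1 = branch(wrap(branch(wrap(false), wrap(false), empty)), wrap(branch(wrap(false), wrap(false), empty)), wrap(false)),  branch(q, 4, branch(q, y1, empty)) = s,  q = false.
Bind y1 := branch(wrap(branch(wrap(false), wrap(false), empty)), wrap(branch(wrap(false), wrap(false), empty)), wrap(false)); substituting into the one remaining equation that mentions y1 gives: branch(q, 4, branch(q, branch(wrap(branch(wrap(false), wrap(false), empty)), wrap(branch(wrap(false), wrap(false), empty)), wrap(false)), empty)) = s.
Bind s := branch(q, 4, branch(q, branch(wrap(branch(wrap(false), wrap(false), empty)), wrap(branch(wrap(false), wrap(false), empty)), wrap(false)), empty)); no other remaining equation mentions s.
Bind q := false. Substituting into the earlier bindings gives w := false, s := branch(false, 4, branch(false, branch(wrap(branch(wrap(false), wrap(false), empty)), wrap(branch(wrap(false), wrap(false), empty)), wrap(false)), empty)).
No equations remain and no clash or occurs-check failure arose, so a unifier exists.

YES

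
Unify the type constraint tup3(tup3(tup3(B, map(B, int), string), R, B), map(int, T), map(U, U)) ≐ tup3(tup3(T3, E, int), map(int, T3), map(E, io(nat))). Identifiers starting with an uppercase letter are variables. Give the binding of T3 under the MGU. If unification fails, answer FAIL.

tup3(int, map(int, int), string)

Decompose tup3/3: tup3(tup3(B, map(B, int), string), R, B) ≐ tup3(T3, E, int),  map(int, T) ≐ map(int, T3),  map(U, U) ≐ map(E, io(nat)).
Decompose tup3/3: tup3(B, map(B, int), string) ≐ T3,  R ≐ E,  B ≐ int.
Bind T3 := tup3(B, map(B, int), string); substituting into the one remaining equation that mentions T3 gives: map(int, T) ≐ map(int, tup3(B, map(B, int), string)).
Bind R := E; no other remaining equation mentions R.
Bind B := int; substituting into the one remaining equation that mentions B gives: map(int, T) ≐ map(int, tup3(int, map(int, int), string)). Substituting into the earlier binding gives T3 := tup3(int, map(int, int), string).
Decompose map/2: int ≐ int,  T ≐ tup3(int, map(int, int), string).
Delete trivial equation int ≐ int.
Bind T := tup3(int, map(int, int), string); no other remaining equation mentions T.
Decompose map/2: U ≐ E,  U ≐ io(nat).
Bind U := E; substituting into the remaining equation gives: E ≐ io(nat).
Bind E := io(nat). Substituting into the earlier bindings gives R := io(nat), U := io(nat).
MGU = { T3 ↦ tup3(int, map(int, int), string), R ↦ io(nat), B ↦ int, T ↦ tup3(int, map(int, int), string), U ↦ io(nat), E ↦ io(nat) }, so T3 ↦ tup3(int, map(int, int), string).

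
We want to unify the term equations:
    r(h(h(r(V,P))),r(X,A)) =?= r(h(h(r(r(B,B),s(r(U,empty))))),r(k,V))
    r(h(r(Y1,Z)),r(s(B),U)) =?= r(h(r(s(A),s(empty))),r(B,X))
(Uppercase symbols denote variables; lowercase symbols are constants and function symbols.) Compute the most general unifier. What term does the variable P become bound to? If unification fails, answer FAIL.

FAIL

Decompose r/2: h(h(r(V,P))) =?= h(h(r(r(B,B),s(r(U,empty))))),  r(X,A) =?= r(k,V).
Decompose h/1: h(r(V,P)) =?= h(r(r(B,B),s(r(U,empty)))).
Decompose h/1: r(V,P) =?= r(r(B,B),s(r(U,empty))).
Decompose r/2: V =?= r(B,B),  P =?= s(r(U,empty)).
Bind V := r(B,B); substituting into the one remaining equation that mentions V gives: r(X,A) =?= r(k,r(B,B)).
Bind P := s(r(U,empty)); no other remaining equation mentions P.
Decompose r/2: X =?= k,  A =?= r(B,B).
Bind X := k; substituting into the one remaining equation that mentions X gives: r(h(r(Y1,Z)),r(s(B),U)) =?= r(h(r(s(A),s(empty))),r(B,k)).
Bind A := r(B,B); substituting into the remaining equation gives: r(h(r(Y1,Z)),r(s(B),U)) =?= r(h(r(s(r(B,B)),s(empty))),r(B,k)).
Decompose r/2: h(r(Y1,Z)) =?= h(r(s(r(B,B)),s(empty))),  r(s(B),U) =?= r(B,k).
Decompose h/1: r(Y1,Z) =?= r(s(r(B,B)),s(empty)).
Decompose r/2: Y1 =?= s(r(B,B)),  Z =?= s(empty).
Bind Y1 := s(r(B,B)); no other remaining equation mentions Y1.
Bind Z := s(empty); no other remaining equation mentions Z.
Decompose r/2: s(B) =?= B,  U =?= k.
Occurs check fails: B occurs in s(B); the equation B =?= s(B) has no finite solution.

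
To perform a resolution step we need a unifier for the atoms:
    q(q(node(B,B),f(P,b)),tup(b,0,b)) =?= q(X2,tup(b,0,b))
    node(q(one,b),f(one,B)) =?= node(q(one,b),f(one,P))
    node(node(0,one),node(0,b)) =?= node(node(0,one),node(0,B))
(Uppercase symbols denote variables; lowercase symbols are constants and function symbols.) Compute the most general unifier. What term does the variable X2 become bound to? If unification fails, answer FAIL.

q(node(b,b),f(b,b))

Decompose q/2: q(node(B,B),f(P,b)) =?= X2,  tup(b,0,b) =?= tup(b,0,b).
Bind X2 := q(node(B,B),f(P,b)); no other remaining equation mentions X2.
Delete trivial equation tup(b,0,b) =?= tup(b,0,b).
Decompose node/2: q(one,b) =?= q(one,b),  f(one,B) =?= f(one,P).
Delete trivial equation q(one,b) =?= q(one,b).
Decompose f/2: one =?= one,  B =?= P.
Delete trivial equation one =?= one.
Bind B := P; substituting into the remaining equation gives: node(node(0,one),node(0,b)) =?= node(node(0,one),node(0,P)). Substituting into the earlier binding gives X2 := q(node(P,P),f(P,b)).
Decompose node/2: node(0,one) =?= node(0,one),  node(0,b) =?= node(0,P).
Delete trivial equation node(0,one) =?= node(0,one).
Decompose node/2: 0 =?= 0,  b =?= P.
Delete trivial equation 0 =?= 0.
Bind P := b. Substituting into the earlier bindings gives X2 := q(node(b,b),f(b,b)), B := b.
MGU = { X2 := q(node(b,b),f(b,b)), B := b, P := b }, so X2 := q(node(b,b),f(b,b)).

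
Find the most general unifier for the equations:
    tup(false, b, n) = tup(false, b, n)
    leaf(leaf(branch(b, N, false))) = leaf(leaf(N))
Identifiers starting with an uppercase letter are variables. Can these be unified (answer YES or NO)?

Delete trivial equation tup(false, b, n) = tup(false, b, n).
Decompose leaf/1: leaf(branch(b, N, false)) = leaf(N).
Decompose leaf/1: branch(b, N, false) = N.
Occurs check fails: N occurs in branch(b, N, false); the equation N = branch(b, N, false) has no finite solution.

NO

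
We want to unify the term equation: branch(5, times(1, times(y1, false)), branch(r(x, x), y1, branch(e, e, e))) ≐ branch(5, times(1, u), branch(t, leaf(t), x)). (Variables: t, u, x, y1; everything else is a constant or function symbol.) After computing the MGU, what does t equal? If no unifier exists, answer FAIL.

r(branch(e, e, e), branch(e, e, e))

Decompose branch/3: 5 ≐ 5,  times(1, times(y1, false)) ≐ times(1, u),  branch(r(x, x), y1, branch(e, e, e)) ≐ branch(t, leaf(t), x).
Delete trivial equation 5 ≐ 5.
Decompose times/2: 1 ≐ 1,  times(y1, false) ≐ u.
Delete trivial equation 1 ≐ 1.
Bind u := times(y1, false); no other remaining equation mentions u.
Decompose branch/3: r(x, x) ≐ t,  y1 ≐ leaf(t),  branch(e, e, e) ≐ x.
Bind t := r(x, x); substituting into the one remaining equation that mentions t gives: y1 ≐ leaf(r(x, x)).
Bind y1 := leaf(r(x, x)); no other remaining equation mentions y1. Substituting into the earlier binding gives u := times(leaf(r(x, x)), false).
Bind x := branch(e, e, e). Substituting into the earlier bindings gives u := times(leaf(r(branch(e, e, e), branch(e, e, e))), false), t := r(branch(e, e, e), branch(e, e, e)), y1 := leaf(r(branch(e, e, e), branch(e, e, e))).
MGU = { u -> times(leaf(r(branch(e, e, e), branch(e, e, e))), false), t -> r(branch(e, e, e), branch(e, e, e)), y1 -> leaf(r(branch(e, e, e), branch(e, e, e))), x -> branch(e, e, e) }, so t -> r(branch(e, e, e), branch(e, e, e)).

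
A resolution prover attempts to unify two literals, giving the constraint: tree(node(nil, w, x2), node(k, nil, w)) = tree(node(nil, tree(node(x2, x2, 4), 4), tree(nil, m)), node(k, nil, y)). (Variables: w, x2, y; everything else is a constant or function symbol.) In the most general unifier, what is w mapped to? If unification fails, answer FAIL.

tree(node(tree(nil, m), tree(nil, m), 4), 4)

Decompose tree/2: node(nil, w, x2) = node(nil, tree(node(x2, x2, 4), 4), tree(nil, m)),  node(k, nil, w) = node(k, nil, y).
Decompose node/3: nil = nil,  w = tree(node(x2, x2, 4), 4),  x2 = tree(nil, m).
Delete trivial equation nil = nil.
Bind w := tree(node(x2, x2, 4), 4); substituting into the one remaining equation that mentions w gives: node(k, nil, tree(node(x2, x2, 4), 4)) = node(k, nil, y).
Bind x2 := tree(nil, m); substituting into the remaining equation gives: node(k, nil, tree(node(tree(nil, m), tree(nil, m), 4), 4)) = node(k, nil, y). Substituting into the earlier binding gives w := tree(node(tree(nil, m), tree(nil, m), 4), 4).
Decompose node/3: k = k,  nil = nil,  tree(node(tree(nil, m), tree(nil, m), 4), 4) = y.
Delete trivial equation k = k.
Delete trivial equation nil = nil.
Bind y := tree(node(tree(nil, m), tree(nil, m), 4), 4).
MGU = { w -> tree(node(tree(nil, m), tree(nil, m), 4), 4), x2 -> tree(nil, m), y -> tree(node(tree(nil, m), tree(nil, m), 4), 4) }, so w -> tree(node(tree(nil, m), tree(nil, m), 4), 4).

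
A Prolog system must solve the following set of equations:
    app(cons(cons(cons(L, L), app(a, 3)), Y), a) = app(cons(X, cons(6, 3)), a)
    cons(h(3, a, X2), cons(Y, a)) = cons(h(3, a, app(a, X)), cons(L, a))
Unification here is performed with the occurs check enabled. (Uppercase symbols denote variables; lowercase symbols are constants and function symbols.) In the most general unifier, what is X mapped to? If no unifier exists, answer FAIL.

cons(cons(cons(6, 3), cons(6, 3)), app(a, 3))

Decompose app/2: cons(cons(cons(L, L), app(a, 3)), Y) = cons(X, cons(6, 3)),  a = a.
Decompose cons/2: cons(cons(L, L), app(a, 3)) = X,  Y = cons(6, 3).
Bind X := cons(cons(L, L), app(a, 3)); substituting into the one remaining equation that mentions X gives: cons(h(3, a, X2), cons(Y, a)) = cons(h(3, a, app(a, cons(cons(L, L), app(a, 3)))), cons(L, a)).
Bind Y := cons(6, 3); substituting into the one remaining equation that mentions Y gives: cons(h(3, a, X2), cons(cons(6, 3), a)) = cons(h(3, a, app(a, cons(cons(L, L), app(a, 3)))), cons(L, a)).
Delete trivial equation a = a.
Decompose cons/2: h(3, a, X2) = h(3, a, app(a, cons(cons(L, L), app(a, 3)))),  cons(cons(6, 3), a) = cons(L, a).
Decompose h/3: 3 = 3,  a = a,  X2 = app(a, cons(cons(L, L), app(a, 3))).
Delete trivial equation 3 = 3.
Delete trivial equation a = a.
Bind X2 := app(a, cons(cons(L, L), app(a, 3))); no other remaining equation mentions X2.
Decompose cons/2: cons(6, 3) = L,  a = a.
Bind L := cons(6, 3); no other remaining equation mentions L. Substituting into the earlier bindings gives X := cons(cons(cons(6, 3), cons(6, 3)), app(a, 3)), X2 := app(a, cons(cons(cons(6, 3), cons(6, 3)), app(a, 3))).
Delete trivial equation a = a.
MGU = { X = cons(cons(cons(6, 3), cons(6, 3)), app(a, 3)), Y = cons(6, 3), X2 = app(a, cons(cons(cons(6, 3), cons(6, 3)), app(a, 3))), L = cons(6, 3) }, so X = cons(cons(cons(6, 3), cons(6, 3)), app(a, 3)).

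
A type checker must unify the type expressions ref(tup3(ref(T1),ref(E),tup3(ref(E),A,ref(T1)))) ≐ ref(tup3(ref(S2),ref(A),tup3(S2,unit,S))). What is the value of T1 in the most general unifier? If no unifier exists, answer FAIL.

ref(unit)

Decompose ref/1: tup3(ref(T1),ref(E),tup3(ref(E),A,ref(T1))) ≐ tup3(ref(S2),ref(A),tup3(S2,unit,S)).
Decompose tup3/3: ref(T1) ≐ ref(S2),  ref(E) ≐ ref(A),  tup3(ref(E),A,ref(T1)) ≐ tup3(S2,unit,S).
Decompose ref/1: T1 ≐ S2.
Bind T1 := S2; substituting into the one remaining equation that mentions T1 gives: tup3(ref(E),A,ref(S2)) ≐ tup3(S2,unit,S).
Decompose ref/1: E ≐ A.
Bind E := A; substituting into the remaining equation gives: tup3(ref(A),A,ref(S2)) ≐ tup3(S2,unit,S).
Decompose tup3/3: ref(A) ≐ S2,  A ≐ unit,  ref(S2) ≐ S.
Bind S2 := ref(A); substituting into the one remaining equation that mentions S2 gives: ref(ref(A)) ≐ S. Substituting into the earlier binding gives T1 := ref(A).
Bind A := unit; substituting into the remaining equation gives: ref(ref(unit)) ≐ S. Substituting into the earlier bindings gives T1 := ref(unit), E := unit, S2 := ref(unit).
Bind S := ref(ref(unit)).
MGU = { T1 := ref(unit), E := unit, S2 := ref(unit), A := unit, S := ref(ref(unit)) }, so T1 := ref(unit).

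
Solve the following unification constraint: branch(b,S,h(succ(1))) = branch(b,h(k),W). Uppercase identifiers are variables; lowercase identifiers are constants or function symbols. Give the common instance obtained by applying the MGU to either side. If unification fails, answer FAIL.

branch(b,h(k),h(succ(1)))

Decompose branch/3: b = b,  S = h(k),  h(succ(1)) = W.
Delete trivial equation b = b.
Bind S := h(k); no other remaining equation mentions S.
Bind W := h(succ(1)).
Applying the MGU to either side gives branch(b,h(k),h(succ(1))).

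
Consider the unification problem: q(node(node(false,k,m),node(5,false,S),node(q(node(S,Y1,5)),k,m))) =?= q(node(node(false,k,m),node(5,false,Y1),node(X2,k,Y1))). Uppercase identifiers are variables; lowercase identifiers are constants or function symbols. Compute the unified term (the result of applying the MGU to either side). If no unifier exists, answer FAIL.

Decompose q/1: node(node(false,k,m),node(5,false,S),node(q(node(S,Y1,5)),k,m)) =?= node(node(false,k,m),node(5,false,Y1),node(X2,k,Y1)).
Decompose node/3: node(false,k,m) =?= node(false,k,m),  node(5,false,S) =?= node(5,false,Y1),  node(q(node(S,Y1,5)),k,m) =?= node(X2,k,Y1).
Delete trivial equation node(false,k,m) =?= node(false,k,m).
Decompose node/3: 5 =?= 5,  false =?= false,  S =?= Y1.
Delete trivial equation 5 =?= 5.
Delete trivial equation false =?= false.
Bind S := Y1; substituting into the remaining equation gives: node(q(node(Y1,Y1,5)),k,m) =?= node(X2,k,Y1).
Decompose node/3: q(node(Y1,Y1,5)) =?= X2,  k =?= k,  m =?= Y1.
Bind X2 := q(node(Y1,Y1,5)); no other remaining equation mentions X2.
Delete trivial equation k =?= k.
Bind Y1 := m. Substituting into the earlier bindings gives S := m, X2 := q(node(m,m,5)).
Applying the MGU to either side gives q(node(node(false,k,m),node(5,false,m),node(q(node(m,m,5)),k,m))).

q(node(node(false,k,m),node(5,false,m),node(q(node(m,m,5)),k,m)))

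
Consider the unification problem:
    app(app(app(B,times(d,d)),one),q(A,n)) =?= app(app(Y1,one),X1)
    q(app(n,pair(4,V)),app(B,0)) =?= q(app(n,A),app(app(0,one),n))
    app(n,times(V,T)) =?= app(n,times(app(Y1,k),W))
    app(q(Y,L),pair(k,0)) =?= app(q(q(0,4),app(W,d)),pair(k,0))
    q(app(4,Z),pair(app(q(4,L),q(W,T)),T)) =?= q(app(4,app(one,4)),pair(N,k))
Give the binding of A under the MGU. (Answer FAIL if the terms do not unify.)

FAIL

Decompose app/2: app(app(B,times(d,d)),one) =?= app(Y1,one),  q(A,n) =?= X1.
Decompose app/2: app(B,times(d,d)) =?= Y1,  one =?= one.
Bind Y1 := app(B,times(d,d)); substituting into the one remaining equation that mentions Y1 gives: app(n,times(V,T)) =?= app(n,times(app(app(B,times(d,d)),k),W)).
Delete trivial equation one =?= one.
Bind X1 := q(A,n); no other remaining equation mentions X1.
Decompose q/2: app(n,pair(4,V)) =?= app(n,A),  app(B,0) =?= app(app(0,one),n).
Decompose app/2: n =?= n,  pair(4,V) =?= A.
Delete trivial equation n =?= n.
Bind A := pair(4,V); no other remaining equation mentions A. Substituting into the earlier binding gives X1 := q(pair(4,V),n).
Decompose app/2: B =?= app(0,one),  0 =?= n.
Bind B := app(0,one); substituting into the one remaining equation that mentions B gives: app(n,times(V,T)) =?= app(n,times(app(app(app(0,one),times(d,d)),k),W)). Substituting into the earlier binding gives Y1 := app(app(0,one),times(d,d)).
Clash: constants 0 and n differ; no unifier exists.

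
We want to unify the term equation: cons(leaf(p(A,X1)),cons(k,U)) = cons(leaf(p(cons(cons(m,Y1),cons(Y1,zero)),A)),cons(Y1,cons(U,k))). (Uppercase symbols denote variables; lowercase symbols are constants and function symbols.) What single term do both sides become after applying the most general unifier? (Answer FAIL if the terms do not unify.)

FAIL

Decompose cons/2: leaf(p(A,X1)) = leaf(p(cons(cons(m,Y1),cons(Y1,zero)),A)),  cons(k,U) = cons(Y1,cons(U,k)).
Decompose leaf/1: p(A,X1) = p(cons(cons(m,Y1),cons(Y1,zero)),A).
Decompose p/2: A = cons(cons(m,Y1),cons(Y1,zero)),  X1 = A.
Bind A := cons(cons(m,Y1),cons(Y1,zero)); substituting into the one remaining equation that mentions A gives: X1 = cons(cons(m,Y1),cons(Y1,zero)).
Bind X1 := cons(cons(m,Y1),cons(Y1,zero)); no other remaining equation mentions X1.
Decompose cons/2: k = Y1,  U = cons(U,k).
Bind Y1 := k; no other remaining equation mentions Y1. Substituting into the earlier bindings gives A := cons(cons(m,k),cons(k,zero)), X1 := cons(cons(m,k),cons(k,zero)).
Occurs check fails: U occurs in cons(U,k); the equation U = cons(U,k) has no finite solution.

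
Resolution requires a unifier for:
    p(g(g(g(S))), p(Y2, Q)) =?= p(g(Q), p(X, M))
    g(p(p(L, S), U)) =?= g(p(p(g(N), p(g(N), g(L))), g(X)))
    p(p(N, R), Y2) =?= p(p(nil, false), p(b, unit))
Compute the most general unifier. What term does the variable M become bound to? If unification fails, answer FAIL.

Decompose p/2: g(g(g(S))) =?= g(Q),  p(Y2, Q) =?= p(X, M).
Decompose g/1: g(g(S)) =?= Q.
Bind Q := g(g(S)); substituting into the one remaining equation that mentions Q gives: p(Y2, g(g(S))) =?= p(X, M).
Decompose p/2: Y2 =?= X,  g(g(S)) =?= M.
Bind Y2 := X; substituting into the one remaining equation that mentions Y2 gives: p(p(N, R), X) =?= p(p(nil, false), p(b, unit)).
Bind M := g(g(S)); no other remaining equation mentions M.
Decompose g/1: p(p(L, S), U) =?= p(p(g(N), p(g(N), g(L))), g(X)).
Decompose p/2: p(L, S) =?= p(g(N), p(g(N), g(L))),  U =?= g(X).
Decompose p/2: L =?= g(N),  S =?= p(g(N), g(L)).
Bind L := g(N); substituting into the one remaining equation that mentions L gives: S =?= p(g(N), g(g(N))).
Bind S := p(g(N), g(g(N))); no other remaining equation mentions S. Substituting into the earlier bindings gives Q := g(g(p(g(N), g(g(N))))), M := g(g(p(g(N), g(g(N))))).
Bind U := g(X); no other remaining equation mentions U.
Decompose p/2: p(N, R) =?= p(nil, false),  X =?= p(b, unit).
Decompose p/2: N =?= nil,  R =?= false.
Bind N := nil; no other remaining equation mentions N. Substituting into the earlier bindings gives Q := g(g(p(g(nil), g(g(nil))))), M := g(g(p(g(nil), g(g(nil))))), L := g(nil), S := p(g(nil), g(g(nil))).
Bind R := false; no other remaining equation mentions R.
Bind X := p(b, unit). Substituting into the earlier bindings gives Y2 := p(b, unit), U := g(p(b, unit)).
MGU = { Q := g(g(p(g(nil), g(g(nil))))), Y2 := p(b, unit), M := g(g(p(g(nil), g(g(nil))))), L := g(nil), S := p(g(nil), g(g(nil))), U := g(p(b, unit)), N := nil, R := false, X := p(b, unit) }, so M := g(g(p(g(nil), g(g(nil))))).

g(g(p(g(nil), g(g(nil)))))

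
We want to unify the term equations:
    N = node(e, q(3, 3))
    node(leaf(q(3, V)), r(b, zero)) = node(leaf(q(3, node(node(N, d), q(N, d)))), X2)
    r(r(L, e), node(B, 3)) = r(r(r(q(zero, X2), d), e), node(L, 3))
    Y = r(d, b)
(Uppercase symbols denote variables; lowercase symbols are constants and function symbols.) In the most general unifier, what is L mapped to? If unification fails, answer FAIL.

r(q(zero, r(b, zero)), d)

Bind N := node(e, q(3, 3)); substituting into the one remaining equation that mentions N gives: node(leaf(q(3, V)), r(b, zero)) = node(leaf(q(3, node(node(node(e, q(3, 3)), d), q(node(e, q(3, 3)), d)))), X2).
Decompose node/2: leaf(q(3, V)) = leaf(q(3, node(node(node(e, q(3, 3)), d), q(node(e, q(3, 3)), d)))),  r(b, zero) = X2.
Decompose leaf/1: q(3, V) = q(3, node(node(node(e, q(3, 3)), d), q(node(e, q(3, 3)), d))).
Decompose q/2: 3 = 3,  V = node(node(node(e, q(3, 3)), d), q(node(e, q(3, 3)), d)).
Delete trivial equation 3 = 3.
Bind V := node(node(node(e, q(3, 3)), d), q(node(e, q(3, 3)), d)); no other remaining equation mentions V.
Bind X2 := r(b, zero); substituting into the one remaining equation that mentions X2 gives: r(r(L, e), node(B, 3)) = r(r(r(q(zero, r(b, zero)), d), e), node(L, 3)).
Decompose r/2: r(L, e) = r(r(q(zero, r(b, zero)), d), e),  node(B, 3) = node(L, 3).
Decompose r/2: L = r(q(zero, r(b, zero)), d),  e = e.
Bind L := r(q(zero, r(b, zero)), d); substituting into the one remaining equation that mentions L gives: node(B, 3) = node(r(q(zero, r(b, zero)), d), 3).
Delete trivial equation e = e.
Decompose node/2: B = r(q(zero, r(b, zero)), d),  3 = 3.
Bind B := r(q(zero, r(b, zero)), d); no other remaining equation mentions B.
Delete trivial equation 3 = 3.
Bind Y := r(d, b).
MGU = { N := node(e, q(3, 3)), V := node(node(node(e, q(3, 3)), d), q(node(e, q(3, 3)), d)), X2 := r(b, zero), L := r(q(zero, r(b, zero)), d), B := r(q(zero, r(b, zero)), d), Y := r(d, b) }, so L := r(q(zero, r(b, zero)), d).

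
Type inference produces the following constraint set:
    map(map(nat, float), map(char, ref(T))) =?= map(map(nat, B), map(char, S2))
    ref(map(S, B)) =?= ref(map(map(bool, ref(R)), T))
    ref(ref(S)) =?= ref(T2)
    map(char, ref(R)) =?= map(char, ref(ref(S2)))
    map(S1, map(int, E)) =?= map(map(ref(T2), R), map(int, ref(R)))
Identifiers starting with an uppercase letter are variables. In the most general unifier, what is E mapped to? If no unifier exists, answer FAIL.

Decompose map/2: map(nat, float) =?= map(nat, B),  map(char, ref(T)) =?= map(char, S2).
Decompose map/2: nat =?= nat,  float =?= B.
Delete trivial equation nat =?= nat.
Bind B := float; substituting into the one remaining equation that mentions B gives: ref(map(S, float)) =?= ref(map(map(bool, ref(R)), T)).
Decompose map/2: char =?= char,  ref(T) =?= S2.
Delete trivial equation char =?= char.
Bind S2 := ref(T); substituting into the one remaining equation that mentions S2 gives: map(char, ref(R)) =?= map(char, ref(ref(ref(T)))).
Decompose ref/1: map(S, float) =?= map(map(bool, ref(R)), T).
Decompose map/2: S =?= map(bool, ref(R)),  float =?= T.
Bind S := map(bool, ref(R)); substituting into the one remaining equation that mentions S gives: ref(ref(map(bool, ref(R)))) =?= ref(T2).
Bind T := float; substituting into the one remaining equation that mentions T gives: map(char, ref(R)) =?= map(char, ref(ref(ref(float)))). Substituting into the earlier binding gives S2 := ref(float).
Decompose ref/1: ref(map(bool, ref(R))) =?= T2.
Bind T2 := ref(map(bool, ref(R))); substituting into the one remaining equation that mentions T2 gives: map(S1, map(int, E)) =?= map(map(ref(ref(map(bool, ref(R)))), R), map(int, ref(R))).
Decompose map/2: char =?= char,  ref(R) =?= ref(ref(ref(float))).
Delete trivial equation char =?= char.
Decompose ref/1: R =?= ref(ref(float)).
Bind R := ref(ref(float)); substituting into the remaining equation gives: map(S1, map(int, E)) =?= map(map(ref(ref(map(bool, ref(ref(ref(float)))))), ref(ref(float))), map(int, ref(ref(ref(float))))). Substituting into the earlier bindings gives S := map(bool, ref(ref(ref(float)))), T2 := ref(map(bool, ref(ref(ref(float))))).
Decompose map/2: S1 =?= map(ref(ref(map(bool, ref(ref(ref(float)))))), ref(ref(float))),  map(int, E) =?= map(int, ref(ref(ref(float)))).
Bind S1 := map(ref(ref(map(bool, ref(ref(ref(float)))))), ref(ref(float))); no other remaining equation mentions S1.
Decompose map/2: int =?= int,  E =?= ref(ref(ref(float))).
Delete trivial equation int =?= int.
Bind E := ref(ref(ref(float))).
MGU = { B := float, S2 := ref(float), S := map(bool, ref(ref(ref(float)))), T := float, T2 := ref(map(bool, ref(ref(ref(float))))), R := ref(ref(float)), S1 := map(ref(ref(map(bool, ref(ref(ref(float)))))), ref(ref(float))), E := ref(ref(ref(float))) }, so E := ref(ref(ref(float))).

ref(ref(ref(float)))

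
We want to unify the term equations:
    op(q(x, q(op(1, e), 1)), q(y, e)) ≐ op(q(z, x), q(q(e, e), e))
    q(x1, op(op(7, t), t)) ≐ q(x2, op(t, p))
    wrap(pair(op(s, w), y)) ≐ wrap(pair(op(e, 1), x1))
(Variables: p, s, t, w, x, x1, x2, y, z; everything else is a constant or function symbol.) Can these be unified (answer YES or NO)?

NO

Decompose op/2: q(x, q(op(1, e), 1)) ≐ q(z, x),  q(y, e) ≐ q(q(e, e), e).
Decompose q/2: x ≐ z,  q(op(1, e), 1) ≐ x.
Bind x := z; substituting into the one remaining equation that mentions x gives: q(op(1, e), 1) ≐ z.
Bind z := q(op(1, e), 1); no other remaining equation mentions z. Substituting into the earlier binding gives x := q(op(1, e), 1).
Decompose q/2: y ≐ q(e, e),  e ≐ e.
Bind y := q(e, e); substituting into the one remaining equation that mentions y gives: wrap(pair(op(s, w), q(e, e))) ≐ wrap(pair(op(e, 1), x1)).
Delete trivial equation e ≐ e.
Decompose q/2: x1 ≐ x2,  op(op(7, t), t) ≐ op(t, p).
Bind x1 := x2; substituting into the one remaining equation that mentions x1 gives: wrap(pair(op(s, w), q(e, e))) ≐ wrap(pair(op(e, 1), x2)).
Decompose op/2: op(7, t) ≐ t,  t ≐ p.
Occurs check fails: t occurs in op(7, t); the equation t ≐ op(7, t) has no finite solution.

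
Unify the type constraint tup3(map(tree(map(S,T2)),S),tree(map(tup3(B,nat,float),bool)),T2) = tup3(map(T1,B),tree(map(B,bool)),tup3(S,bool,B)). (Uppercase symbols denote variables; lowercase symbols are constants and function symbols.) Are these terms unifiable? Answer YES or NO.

Decompose tup3/3: map(tree(map(S,T2)),S) = map(T1,B),  tree(map(tup3(B,nat,float),bool)) = tree(map(B,bool)),  T2 = tup3(S,bool,B).
Decompose map/2: tree(map(S,T2)) = T1,  S = B.
Bind T1 := tree(map(S,T2)); no other remaining equation mentions T1.
Bind S := B; substituting into the one remaining equation that mentions S gives: T2 = tup3(B,bool,B). Substituting into the earlier binding gives T1 := tree(map(B,T2)).
Decompose tree/1: map(tup3(B,nat,float),bool) = map(B,bool).
Decompose map/2: tup3(B,nat,float) = B,  bool = bool.
Occurs check fails: B occurs in tup3(B,nat,float); the equation B = tup3(B,nat,float) has no finite solution.

NO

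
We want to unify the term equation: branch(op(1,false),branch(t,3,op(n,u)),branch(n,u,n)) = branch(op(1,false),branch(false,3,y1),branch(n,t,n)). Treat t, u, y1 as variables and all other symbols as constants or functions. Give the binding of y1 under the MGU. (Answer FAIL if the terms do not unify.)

Decompose branch/3: op(1,false) = op(1,false),  branch(t,3,op(n,u)) = branch(false,3,y1),  branch(n,u,n) = branch(n,t,n).
Delete trivial equation op(1,false) = op(1,false).
Decompose branch/3: t = false,  3 = 3,  op(n,u) = y1.
Bind t := false; substituting into the one remaining equation that mentions t gives: branch(n,u,n) = branch(n,false,n).
Delete trivial equation 3 = 3.
Bind y1 := op(n,u); no other remaining equation mentions y1.
Decompose branch/3: n = n,  u = false,  n = n.
Delete trivial equation n = n.
Bind u := false; no other remaining equation mentions u. Substituting into the earlier binding gives y1 := op(n,false).
Delete trivial equation n = n.
MGU = { t := false, y1 := op(n,false), u := false }, so y1 := op(n,false).

op(n,false)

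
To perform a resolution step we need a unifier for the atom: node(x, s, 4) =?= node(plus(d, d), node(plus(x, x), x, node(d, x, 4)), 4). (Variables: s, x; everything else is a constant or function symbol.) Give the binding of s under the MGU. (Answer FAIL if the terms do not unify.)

Decompose node/3: x =?= plus(d, d),  s =?= node(plus(x, x), x, node(d, x, 4)),  4 =?= 4.
Bind x := plus(d, d); substituting into the one remaining equation that mentions x gives: s =?= node(plus(plus(d, d), plus(d, d)), plus(d, d), node(d, plus(d, d), 4)).
Bind s := node(plus(plus(d, d), plus(d, d)), plus(d, d), node(d, plus(d, d), 4)); no other remaining equation mentions s.
Delete trivial equation 4 =?= 4.
MGU = { x -> plus(d, d), s -> node(plus(plus(d, d), plus(d, d)), plus(d, d), node(d, plus(d, d), 4)) }, so s -> node(plus(plus(d, d), plus(d, d)), plus(d, d), node(d, plus(d, d), 4)).

node(plus(plus(d, d), plus(d, d)), plus(d, d), node(d, plus(d, d), 4))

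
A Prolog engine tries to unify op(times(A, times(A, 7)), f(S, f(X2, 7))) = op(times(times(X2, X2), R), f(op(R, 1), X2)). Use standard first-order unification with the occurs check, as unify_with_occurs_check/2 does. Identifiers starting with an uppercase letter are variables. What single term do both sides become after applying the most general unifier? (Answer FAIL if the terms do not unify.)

FAIL

Decompose op/2: times(A, times(A, 7)) = times(times(X2, X2), R),  f(S, f(X2, 7)) = f(op(R, 1), X2).
Decompose times/2: A = times(X2, X2),  times(A, 7) = R.
Bind A := times(X2, X2); substituting into the one remaining equation that mentions A gives: times(times(X2, X2), 7) = R.
Bind R := times(times(X2, X2), 7); substituting into the remaining equation gives: f(S, f(X2, 7)) = f(op(times(times(X2, X2), 7), 1), X2).
Decompose f/2: S = op(times(times(X2, X2), 7), 1),  f(X2, 7) = X2.
Bind S := op(times(times(X2, X2), 7), 1); no other remaining equation mentions S.
Occurs check fails: X2 occurs in f(X2, 7); the equation X2 = f(X2, 7) has no finite solution.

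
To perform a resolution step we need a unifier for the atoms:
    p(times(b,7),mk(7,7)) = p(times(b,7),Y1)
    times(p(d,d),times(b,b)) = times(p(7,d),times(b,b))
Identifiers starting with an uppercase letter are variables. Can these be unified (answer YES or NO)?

NO

Decompose p/2: times(b,7) = times(b,7),  mk(7,7) = Y1.
Delete trivial equation times(b,7) = times(b,7).
Bind Y1 := mk(7,7); no other remaining equation mentions Y1.
Decompose times/2: p(d,d) = p(7,d),  times(b,b) = times(b,b).
Decompose p/2: d = 7,  d = d.
Clash: constants d and 7 differ; no unifier exists.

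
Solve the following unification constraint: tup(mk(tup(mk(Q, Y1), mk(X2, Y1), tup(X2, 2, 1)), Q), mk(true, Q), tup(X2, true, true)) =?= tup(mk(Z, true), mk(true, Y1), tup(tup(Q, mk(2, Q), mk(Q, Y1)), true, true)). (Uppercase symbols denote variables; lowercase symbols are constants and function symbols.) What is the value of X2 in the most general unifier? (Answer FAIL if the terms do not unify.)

tup(true, mk(2, true), mk(true, true))

Decompose tup/3: mk(tup(mk(Q, Y1), mk(X2, Y1), tup(X2, 2, 1)), Q) =?= mk(Z, true),  mk(true, Q) =?= mk(true, Y1),  tup(X2, true, true) =?= tup(tup(Q, mk(2, Q), mk(Q, Y1)), true, true).
Decompose mk/2: tup(mk(Q, Y1), mk(X2, Y1), tup(X2, 2, 1)) =?= Z,  Q =?= true.
Bind Z := tup(mk(Q, Y1), mk(X2, Y1), tup(X2, 2, 1)); no other remaining equation mentions Z.
Bind Q := true; substituting into the remaining equations gives: mk(true, true) =?= mk(true, Y1),  tup(X2, true, true) =?= tup(tup(true, mk(2, true), mk(true, Y1)), true, true). Substituting into the earlier binding gives Z := tup(mk(true, Y1), mk(X2, Y1), tup(X2, 2, 1)).
Decompose mk/2: true =?= true,  true =?= Y1.
Delete trivial equation true =?= true.
Bind Y1 := true; substituting into the remaining equation gives: tup(X2, true, true) =?= tup(tup(true, mk(2, true), mk(true, true)), true, true). Substituting into the earlier binding gives Z := tup(mk(true, true), mk(X2, true), tup(X2, 2, 1)).
Decompose tup/3: X2 =?= tup(true, mk(2, true), mk(true, true)),  true =?= true,  true =?= true.
Bind X2 := tup(true, mk(2, true), mk(true, true)); no other remaining equation mentions X2. Substituting into the earlier binding gives Z := tup(mk(true, true), mk(tup(true, mk(2, true), mk(true, true)), true), tup(tup(true, mk(2, true), mk(true, true)), 2, 1)).
Delete trivial equation true =?= true.
Delete trivial equation true =?= true.
MGU = { Z -> tup(mk(true, true), mk(tup(true, mk(2, true), mk(true, true)), true), tup(tup(true, mk(2, true), mk(true, true)), 2, 1)), Q -> true, Y1 -> true, X2 -> tup(true, mk(2, true), mk(true, true)) }, so X2 -> tup(true, mk(2, true), mk(true, true)).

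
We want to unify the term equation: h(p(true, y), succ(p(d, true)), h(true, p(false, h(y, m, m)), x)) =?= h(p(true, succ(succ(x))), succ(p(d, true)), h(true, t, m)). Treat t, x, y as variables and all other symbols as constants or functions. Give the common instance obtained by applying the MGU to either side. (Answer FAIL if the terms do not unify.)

Decompose h/3: p(true, y) =?= p(true, succ(succ(x))),  succ(p(d, true)) =?= succ(p(d, true)),  h(true, p(false, h(y, m, m)), x) =?= h(true, t, m).
Decompose p/2: true =?= true,  y =?= succ(succ(x)).
Delete trivial equation true =?= true.
Bind y := succ(succ(x)); substituting into the one remaining equation that mentions y gives: h(true, p(false, h(succ(succ(x)), m, m)), x) =?= h(true, t, m).
Delete trivial equation succ(p(d, true)) =?= succ(p(d, true)).
Decompose h/3: true =?= true,  p(false, h(succ(succ(x)), m, m)) =?= t,  x =?= m.
Delete trivial equation true =?= true.
Bind t := p(false, h(succ(succ(x)), m, m)); no other remaining equation mentions t.
Bind x := m. Substituting into the earlier bindings gives y := succ(succ(m)), t := p(false, h(succ(succ(m)), m, m)).
Applying the MGU to either side gives h(p(true, succ(succ(m))), succ(p(d, true)), h(true, p(false, h(succ(succ(m)), m, m)), m)).

h(p(true, succ(succ(m))), succ(p(d, true)), h(true, p(false, h(succ(succ(m)), m, m)), m))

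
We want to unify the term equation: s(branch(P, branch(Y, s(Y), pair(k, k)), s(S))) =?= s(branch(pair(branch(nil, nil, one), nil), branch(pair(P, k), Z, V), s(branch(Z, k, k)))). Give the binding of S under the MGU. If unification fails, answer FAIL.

branch(s(pair(pair(branch(nil, nil, one), nil), k)), k, k)

Decompose s/1: branch(P, branch(Y, s(Y), pair(k, k)), s(S)) =?= branch(pair(branch(nil, nil, one), nil), branch(pair(P, k), Z, V), s(branch(Z, k, k))).
Decompose branch/3: P =?= pair(branch(nil, nil, one), nil),  branch(Y, s(Y), pair(k, k)) =?= branch(pair(P, k), Z, V),  s(S) =?= s(branch(Z, k, k)).
Bind P := pair(branch(nil, nil, one), nil); substituting into the one remaining equation that mentions P gives: branch(Y, s(Y), pair(k, k)) =?= branch(pair(pair(branch(nil, nil, one), nil), k), Z, V).
Decompose branch/3: Y =?= pair(pair(branch(nil, nil, one), nil), k),  s(Y) =?= Z,  pair(k, k) =?= V.
Bind Y := pair(pair(branch(nil, nil, one), nil), k); substituting into the one remaining equation that mentions Y gives: s(pair(pair(branch(nil, nil, one), nil), k)) =?= Z.
Bind Z := s(pair(pair(branch(nil, nil, one), nil), k)); substituting into the one remaining equation that mentions Z gives: s(S) =?= s(branch(s(pair(pair(branch(nil, nil, one), nil), k)), k, k)).
Bind V := pair(k, k); no other remaining equation mentions V.
Decompose s/1: S =?= branch(s(pair(pair(branch(nil, nil, one), nil), k)), k, k).
Bind S := branch(s(pair(pair(branch(nil, nil, one), nil), k)), k, k).
MGU = { P -> pair(branch(nil, nil, one), nil), Y -> pair(pair(branch(nil, nil, one), nil), k), Z -> s(pair(pair(branch(nil, nil, one), nil), k)), V -> pair(k, k), S -> branch(s(pair(pair(branch(nil, nil, one), nil), k)), k, k) }, so S -> branch(s(pair(pair(branch(nil, nil, one), nil), k)), k, k).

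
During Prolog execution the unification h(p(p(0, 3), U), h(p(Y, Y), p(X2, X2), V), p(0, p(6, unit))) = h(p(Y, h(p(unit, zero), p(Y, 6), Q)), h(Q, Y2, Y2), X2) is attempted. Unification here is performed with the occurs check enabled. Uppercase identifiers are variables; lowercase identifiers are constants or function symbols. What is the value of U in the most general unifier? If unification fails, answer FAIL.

Decompose h/3: p(p(0, 3), U) = p(Y, h(p(unit, zero), p(Y, 6), Q)),  h(p(Y, Y), p(X2, X2), V) = h(Q, Y2, Y2),  p(0, p(6, unit)) = X2.
Decompose p/2: p(0, 3) = Y,  U = h(p(unit, zero), p(Y, 6), Q).
Bind Y := p(0, 3); substituting into the 2 remaining equations that mention Y gives: U = h(p(unit, zero), p(p(0, 3), 6), Q),  h(p(p(0, 3), p(0, 3)), p(X2, X2), V) = h(Q, Y2, Y2).
Bind U := h(p(unit, zero), p(p(0, 3), 6), Q); no other remaining equation mentions U.
Decompose h/3: p(p(0, 3), p(0, 3)) = Q,  p(X2, X2) = Y2,  V = Y2.
Bind Q := p(p(0, 3), p(0, 3)); no other remaining equation mentions Q. Substituting into the earlier binding gives U := h(p(unit, zero), p(p(0, 3), 6), p(p(0, 3), p(0, 3))).
Bind Y2 := p(X2, X2); substituting into the one remaining equation that mentions Y2 gives: V = p(X2, X2).
Bind V := p(X2, X2); no other remaining equation mentions V.
Bind X2 := p(0, p(6, unit)). Substituting into the earlier bindings gives Y2 := p(p(0, p(6, unit)), p(0, p(6, unit))), V := p(p(0, p(6, unit)), p(0, p(6, unit))).
MGU = { Y = p(0, 3), U = h(p(unit, zero), p(p(0, 3), 6), p(p(0, 3), p(0, 3))), Q = p(p(0, 3), p(0, 3)), Y2 = p(p(0, p(6, unit)), p(0, p(6, unit))), V = p(p(0, p(6, unit)), p(0, p(6, unit))), X2 = p(0, p(6, unit)) }, so U = h(p(unit, zero), p(p(0, 3), 6), p(p(0, 3), p(0, 3))).

h(p(unit, zero), p(p(0, 3), 6), p(p(0, 3), p(0, 3)))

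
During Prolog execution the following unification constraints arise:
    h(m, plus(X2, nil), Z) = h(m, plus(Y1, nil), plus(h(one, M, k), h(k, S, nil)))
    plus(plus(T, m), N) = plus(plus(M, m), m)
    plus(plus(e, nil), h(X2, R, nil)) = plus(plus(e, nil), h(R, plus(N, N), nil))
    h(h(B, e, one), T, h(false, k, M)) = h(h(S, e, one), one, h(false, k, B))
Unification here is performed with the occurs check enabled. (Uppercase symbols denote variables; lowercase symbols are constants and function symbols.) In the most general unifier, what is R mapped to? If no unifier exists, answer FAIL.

plus(m, m)

Decompose h/3: m = m,  plus(X2, nil) = plus(Y1, nil),  Z = plus(h(one, M, k), h(k, S, nil)).
Delete trivial equation m = m.
Decompose plus/2: X2 = Y1,  nil = nil.
Bind X2 := Y1; substituting into the one remaining equation that mentions X2 gives: plus(plus(e, nil), h(Y1, R, nil)) = plus(plus(e, nil), h(R, plus(N, N), nil)).
Delete trivial equation nil = nil.
Bind Z := plus(h(one, M, k), h(k, S, nil)); no other remaining equation mentions Z.
Decompose plus/2: plus(T, m) = plus(M, m),  N = m.
Decompose plus/2: T = M,  m = m.
Bind T := M; substituting into the one remaining equation that mentions T gives: h(h(B, e, one), M, h(false, k, M)) = h(h(S, e, one), one, h(false, k, B)).
Delete trivial equation m = m.
Bind N := m; substituting into the one remaining equation that mentions N gives: plus(plus(e, nil), h(Y1, R, nil)) = plus(plus(e, nil), h(R, plus(m, m), nil)).
Decompose plus/2: plus(e, nil) = plus(e, nil),  h(Y1, R, nil) = h(R, plus(m, m), nil).
Delete trivial equation plus(e, nil) = plus(e, nil).
Decompose h/3: Y1 = R,  R = plus(m, m),  nil = nil.
Bind Y1 := R; no other remaining equation mentions Y1. Substituting into the earlier binding gives X2 := R.
Bind R := plus(m, m); no other remaining equation mentions R. Substituting into the earlier bindings gives X2 := plus(m, m), Y1 := plus(m, m).
Delete trivial equation nil = nil.
Decompose h/3: h(B, e, one) = h(S, e, one),  M = one,  h(false, k, M) = h(false, k, B).
Decompose h/3: B = S,  e = e,  one = one.
Bind B := S; substituting into the one remaining equation that mentions B gives: h(false, k, M) = h(false, k, S).
Delete trivial equation e = e.
Delete trivial equation one = one.
Bind M := one; substituting into the remaining equation gives: h(false, k, one) = h(false, k, S). Substituting into the earlier bindings gives Z := plus(h(one, one, k), h(k, S, nil)), T := one.
Decompose h/3: false = false,  k = k,  one = S.
Delete trivial equation false = false.
Delete trivial equation k = k.
Bind S := one. Substituting into the earlier bindings gives Z := plus(h(one, one, k), h(k, one, nil)), B := one.
MGU = { X2 = plus(m, m), Z = plus(h(one, one, k), h(k, one, nil)), T = one, N = m, Y1 = plus(m, m), R = plus(m, m), B = one, M = one, S = one }, so R = plus(m, m).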